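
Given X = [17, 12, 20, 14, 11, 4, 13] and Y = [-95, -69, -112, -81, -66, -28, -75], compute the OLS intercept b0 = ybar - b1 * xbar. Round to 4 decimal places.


The slope is b1 = -5.2105.
Sample means are xbar = 13.0000 and ybar = -75.1429.
Intercept: b0 = -75.1429 - (-5.2105)(13.0000) = -7.4060.

-7.4060


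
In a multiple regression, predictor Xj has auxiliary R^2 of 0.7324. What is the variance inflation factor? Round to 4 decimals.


VIF = 1 / (1 - 0.7324).
= 1 / 0.2676 = 3.7369.

3.7369


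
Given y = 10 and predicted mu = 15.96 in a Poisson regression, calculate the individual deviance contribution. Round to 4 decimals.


y/mu = 10/15.96 = 0.626566 (approx.), and ln(10/15.96) = -0.467500.
y * ln(y/mu) = 10 * -0.467500 = -4.675000.
y - mu = -5.96.
D = 2 * (-4.675000 - -5.96) = 2.570000, which rounds to 2.5700.

2.5700


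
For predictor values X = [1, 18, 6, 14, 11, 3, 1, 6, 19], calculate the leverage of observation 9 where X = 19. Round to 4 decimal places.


n = 9, xbar = 8.7778.
SXX = sum((xi - xbar)^2) = 391.5556.
h = 1/9 + (19 - 8.7778)^2 / 391.5556 = 0.3780.

0.3780


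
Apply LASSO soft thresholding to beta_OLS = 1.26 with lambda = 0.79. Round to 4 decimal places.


Absolute value: |1.26| = 1.26.
Compare to lambda = 0.79.
Since |beta| > lambda, coefficient = sign(beta)*(|beta| - lambda) = 0.4700.

0.4700


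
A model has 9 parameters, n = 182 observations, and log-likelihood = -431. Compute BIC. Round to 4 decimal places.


k * ln(n) = 9 * ln(182) = 9 * 5.204007 = 46.836063.
-2 * loglik = -2 * (-431) = 862.
BIC = 46.836063 + 862 = 908.836063, which rounds to 908.8361.

908.8361


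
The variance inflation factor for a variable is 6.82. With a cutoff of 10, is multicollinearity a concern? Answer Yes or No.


The threshold is 10.
VIF = 6.82 is < 10.
Multicollinearity indication: No.

No


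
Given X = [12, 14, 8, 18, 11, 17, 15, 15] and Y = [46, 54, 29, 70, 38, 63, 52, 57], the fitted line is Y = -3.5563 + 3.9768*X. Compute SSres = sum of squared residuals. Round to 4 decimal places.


Predicted values from Y = -3.5563 + 3.9768*X.
Residuals: [1.8347, 1.8811, 0.7419, 1.9739, -2.1885, -1.0493, -4.0957, 0.9043].
SSres = 34.8344.

34.8344


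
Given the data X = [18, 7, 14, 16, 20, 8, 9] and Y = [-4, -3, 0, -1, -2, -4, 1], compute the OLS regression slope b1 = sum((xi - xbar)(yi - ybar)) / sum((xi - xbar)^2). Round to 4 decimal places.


First compute the means: xbar = 13.1429, ybar = -1.8571.
Then S_xx = sum((xi - xbar)^2) = 160.8571.
S_xy = sum((xi - xbar)(yi - ybar)) = -1.1429.
b1 = S_xy / S_xx = -1.1429 / 160.8571 = -0.0071.

-0.0071


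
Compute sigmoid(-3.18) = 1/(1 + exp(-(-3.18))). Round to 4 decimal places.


exp(3.1800) = 24.0468.
1 + exp(-z) = 25.0468.
sigmoid = 1/25.0468 = 0.0399.

0.0399


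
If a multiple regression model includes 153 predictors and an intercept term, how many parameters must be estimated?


Total coefficients = number of predictors + 1 (for the intercept).
= 153 + 1 = 154.

154


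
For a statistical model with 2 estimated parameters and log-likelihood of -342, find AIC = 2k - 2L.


Compute:
2k = 2*2 = 4.
-2*loglik = -2*(-342) = 684.
AIC = 4 + 684 = 688.

688


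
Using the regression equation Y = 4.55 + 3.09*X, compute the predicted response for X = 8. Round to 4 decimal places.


Predicted value:
Y = 4.55 + (3.09)(8) = 4.55 + 24.7200 = 29.2700.

29.2700


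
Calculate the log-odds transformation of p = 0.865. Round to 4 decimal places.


1 - p = 0.135.
p/(1-p) = 6.4074.
logit = ln(6.4074) = 1.8575.

1.8575


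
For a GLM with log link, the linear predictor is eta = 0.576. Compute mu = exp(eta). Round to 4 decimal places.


mu = exp(eta) = exp(0.576).
= 1.7789.

1.7789


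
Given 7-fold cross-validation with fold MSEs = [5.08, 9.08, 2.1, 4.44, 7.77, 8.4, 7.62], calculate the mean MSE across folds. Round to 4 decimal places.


Sum of fold MSEs = 44.4900.
Average = 44.4900 / 7 = 6.3557.

6.3557


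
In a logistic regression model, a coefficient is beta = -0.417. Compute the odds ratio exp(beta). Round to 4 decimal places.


Odds ratio = exp(beta) = exp(-0.417).
= 0.6590.

0.6590


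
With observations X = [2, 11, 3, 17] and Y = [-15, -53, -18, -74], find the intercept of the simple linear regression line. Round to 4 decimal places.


Compute b1 = -4.0133 from the OLS formula.
With xbar = 8.2500 and ybar = -40.0000, the intercept is:
b0 = -40.0000 - -4.0133 * 8.2500 = -6.8905.

-6.8905


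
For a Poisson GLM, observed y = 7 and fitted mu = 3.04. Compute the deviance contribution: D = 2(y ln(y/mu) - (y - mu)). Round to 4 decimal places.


First: ln(7/3.04) = 0.834053.
Then: 7 * 0.834053 = 5.838371.
y - mu = 7 - 3.04 = 3.96.
D = 2(5.838371 - 3.96) = 3.756742, which rounds to 3.7567.

3.7567


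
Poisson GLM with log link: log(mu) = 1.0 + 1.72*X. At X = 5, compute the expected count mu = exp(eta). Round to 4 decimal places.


Linear predictor: eta = 1.0 + (1.72)(5) = 9.6000.
Expected count: mu = exp(9.6000) = 14764.7816.

14764.7816


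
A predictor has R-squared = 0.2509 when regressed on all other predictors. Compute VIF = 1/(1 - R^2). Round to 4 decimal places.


VIF = 1 / (1 - 0.2509).
= 1 / 0.7491 = 1.3349.

1.3349


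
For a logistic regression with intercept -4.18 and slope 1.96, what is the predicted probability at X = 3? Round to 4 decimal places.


Compute z = -4.18 + (1.96)(3) = 1.7000.
exp(-z) = 0.1827.
P = 1/(1 + 0.1827) = 0.8455.

0.8455


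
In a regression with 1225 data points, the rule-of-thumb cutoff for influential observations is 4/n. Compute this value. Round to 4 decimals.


Using the rule of thumb:
Threshold = 4 / 1225 = 0.0033.

0.0033


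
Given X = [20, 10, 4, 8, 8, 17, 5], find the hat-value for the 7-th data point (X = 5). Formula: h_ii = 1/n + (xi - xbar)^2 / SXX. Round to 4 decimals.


Compute xbar = 10.2857 with n = 7 observations.
SXX = 217.4286.
Leverage = 1/7 + (5 - 10.2857)^2/217.4286 = 0.2714.

0.2714


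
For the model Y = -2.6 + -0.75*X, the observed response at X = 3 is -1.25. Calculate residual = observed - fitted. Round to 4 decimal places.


Compute yhat = -2.6 + (-0.75)(3) = -4.8500.
Residual = actual - predicted = -1.25 - -4.8500 = 3.6000.

3.6000


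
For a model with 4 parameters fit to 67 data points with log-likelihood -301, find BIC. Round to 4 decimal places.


ln(67) = 4.204693.
k * ln(n) = 4 * 4.204693 = 16.818772.
-2L = 602.
BIC = 16.818772 + 602 = 618.818772, which rounds to 618.8188.

618.8188


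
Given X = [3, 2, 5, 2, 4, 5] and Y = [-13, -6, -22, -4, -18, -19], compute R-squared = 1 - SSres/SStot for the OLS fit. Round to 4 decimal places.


Fit the OLS line: b0 = 4.3860, b1 = -5.1579.
SSres = 16.5965.
SStot = 269.3333.
R^2 = 1 - 16.5965/269.3333 = 0.9384.

0.9384


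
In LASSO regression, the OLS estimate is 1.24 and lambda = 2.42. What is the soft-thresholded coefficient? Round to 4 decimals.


|beta_OLS| = 1.24.
lambda = 2.42.
Since |beta| <= lambda, the coefficient is set to 0.
Result = 0.0000.

0.0000


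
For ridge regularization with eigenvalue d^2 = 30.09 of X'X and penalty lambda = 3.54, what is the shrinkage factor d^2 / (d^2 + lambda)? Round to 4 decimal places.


Compute the denominator: 30.09 + 3.54 = 33.6300.
Shrinkage factor = 30.09 / 33.6300 = 0.8947.

0.8947


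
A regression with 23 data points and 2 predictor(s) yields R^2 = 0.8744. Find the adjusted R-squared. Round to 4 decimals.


Plug in: Adj R^2 = 1 - (1 - 0.8744) * 22/20.
= 1 - 0.1256 * 22/20
= 1 - 2.7632 / 20
= 1 - 0.1382 = 0.8618.

0.8618


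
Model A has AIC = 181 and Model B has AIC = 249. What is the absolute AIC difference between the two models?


Absolute difference = |181 - 249| = 68.
The model with lower AIC (A) is preferred.

68


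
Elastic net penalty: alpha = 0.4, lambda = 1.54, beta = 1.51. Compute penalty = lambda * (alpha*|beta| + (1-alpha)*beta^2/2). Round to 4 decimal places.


Compute:
L1 = 0.4 * 1.51 = 0.6040.
L2 = 0.6 * 1.51^2 / 2 = 0.6840.
Penalty = 1.54 * (0.6040 + 0.6840) = 1.9836.

1.9836


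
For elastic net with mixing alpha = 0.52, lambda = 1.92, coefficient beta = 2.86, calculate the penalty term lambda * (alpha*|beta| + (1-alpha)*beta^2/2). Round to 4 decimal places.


alpha * |beta| = 0.52 * 2.86 = 1.4872.
(1-alpha) * beta^2/2 = 0.48 * 8.1796/2 = 1.9631.
Total = 1.92 * (1.4872 + 1.9631) = 6.6246.

6.6246


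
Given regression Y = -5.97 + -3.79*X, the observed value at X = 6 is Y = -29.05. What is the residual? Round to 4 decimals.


Fitted value at X = 6 is yhat = -5.97 + -3.79*6 = -28.7100.
Residual = -29.05 - -28.7100 = -0.3400.

-0.3400


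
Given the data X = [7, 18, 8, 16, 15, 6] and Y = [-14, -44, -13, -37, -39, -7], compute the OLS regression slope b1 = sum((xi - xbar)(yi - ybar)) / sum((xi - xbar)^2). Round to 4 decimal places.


Calculate xbar = 11.6667, ybar = -25.6667.
S_xx = 137.3333, S_xy = -416.3333.
Using b1 = S_xy / S_xx = -416.3333 / 137.3333, we get b1 = -3.0316.

-3.0316


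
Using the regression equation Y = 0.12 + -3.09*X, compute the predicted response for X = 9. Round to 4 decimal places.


Substitute X = 9 into the equation:
Y = 0.12 + -3.09 * 9 = 0.12 + -27.8100 = -27.6900.

-27.6900


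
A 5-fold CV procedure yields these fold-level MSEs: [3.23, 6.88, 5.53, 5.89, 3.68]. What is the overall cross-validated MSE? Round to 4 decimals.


Sum of fold MSEs = 25.2100.
Average = 25.2100 / 5 = 5.0420.

5.0420


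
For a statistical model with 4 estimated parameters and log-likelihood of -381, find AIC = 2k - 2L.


AIC = 2k - 2*loglik = 2(4) - 2(-381).
= 8 + 762 = 770.

770


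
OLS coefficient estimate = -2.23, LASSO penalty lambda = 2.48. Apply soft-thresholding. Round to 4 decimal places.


Absolute value: |-2.23| = 2.23.
Compare to lambda = 2.48.
Since |beta| <= lambda, the coefficient is set to 0.

0.0000


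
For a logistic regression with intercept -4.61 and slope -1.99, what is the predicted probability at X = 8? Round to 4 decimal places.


z = -4.61 + -1.99 * 8 = -20.5300.
Sigmoid: P = 1 / (1 + exp(20.5300)) = 0.0000.

0.0000


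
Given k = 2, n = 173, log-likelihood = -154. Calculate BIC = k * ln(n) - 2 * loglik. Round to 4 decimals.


k * ln(n) = 2 * ln(173) = 2 * 5.153292 = 10.306584.
-2 * loglik = -2 * (-154) = 308.
BIC = 10.306584 + 308 = 318.306584, which rounds to 318.3066.

318.3066


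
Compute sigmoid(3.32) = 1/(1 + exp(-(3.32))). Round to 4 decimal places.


First, exp(-3.3200) = 0.0362.
Then sigma(z) = 1/(1 + 0.0362) = 0.9651.

0.9651


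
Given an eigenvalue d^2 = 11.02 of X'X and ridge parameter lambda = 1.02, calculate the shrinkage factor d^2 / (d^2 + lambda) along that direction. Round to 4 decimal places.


d^2 + lambda = 11.02 + 1.02 = 12.0400.
Shrinkage factor = 11.02/12.0400 = 0.9153.

0.9153


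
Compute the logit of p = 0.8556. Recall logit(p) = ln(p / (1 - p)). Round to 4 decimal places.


The odds are p/(1-p) = 0.8556 / 0.1444 = 5.9252.
logit(p) = ln(5.9252) = 1.7792.

1.7792


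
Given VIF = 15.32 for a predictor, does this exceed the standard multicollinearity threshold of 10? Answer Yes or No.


Compare VIF = 15.32 to the threshold of 10.
15.32 >= 10, so the answer is Yes.

Yes


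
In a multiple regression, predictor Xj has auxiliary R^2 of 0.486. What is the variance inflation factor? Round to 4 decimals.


VIF = 1 / (1 - 0.486).
= 1 / 0.514 = 1.9455.

1.9455


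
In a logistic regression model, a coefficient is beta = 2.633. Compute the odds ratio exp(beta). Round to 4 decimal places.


exp(2.633) = 13.9155.
So the odds ratio is 13.9155.

13.9155


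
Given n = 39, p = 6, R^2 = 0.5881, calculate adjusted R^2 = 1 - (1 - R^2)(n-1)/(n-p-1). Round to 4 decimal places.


Plug in: Adj R^2 = 1 - (1 - 0.5881) * 38/32.
= 1 - 0.4119 * 38/32
= 1 - 15.6522 / 32
= 1 - 0.4891 = 0.5109.

0.5109


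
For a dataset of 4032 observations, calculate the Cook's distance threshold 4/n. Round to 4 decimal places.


Cook's distance cutoff = 4/n = 4/4032.
= 0.0010.

0.0010


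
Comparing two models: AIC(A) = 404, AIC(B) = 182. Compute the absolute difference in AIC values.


Compute |404 - 182| = 222.
Model B has the smaller AIC.

222


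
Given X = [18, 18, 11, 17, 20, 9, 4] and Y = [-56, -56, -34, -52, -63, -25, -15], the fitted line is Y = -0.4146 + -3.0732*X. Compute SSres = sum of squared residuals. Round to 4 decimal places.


Predicted values from Y = -0.4146 + -3.0732*X.
Residuals: [-0.2678, -0.2678, 0.2198, 0.6590, -1.1214, 3.0734, -2.2926].
SSres = 16.5854.

16.5854


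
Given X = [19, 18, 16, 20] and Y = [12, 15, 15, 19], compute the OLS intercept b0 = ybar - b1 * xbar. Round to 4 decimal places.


The slope is b1 = 0.5429.
Sample means are xbar = 18.2500 and ybar = 15.2500.
Intercept: b0 = 15.2500 - (0.5429)(18.2500) = 5.3429.

5.3429


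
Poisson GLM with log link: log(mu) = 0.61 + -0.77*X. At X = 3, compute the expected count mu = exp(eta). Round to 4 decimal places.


Linear predictor: eta = 0.61 + (-0.77)(3) = -1.7000.
Expected count: mu = exp(-1.7000) = 0.1827.

0.1827


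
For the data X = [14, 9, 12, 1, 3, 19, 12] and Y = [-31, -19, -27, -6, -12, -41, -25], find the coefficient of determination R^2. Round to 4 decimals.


After computing the OLS fit (b0=-4.3559, b1=-1.8644):
SSres = 13.6610, SStot = 834.0000.
R^2 = 1 - 13.6610/834.0000 = 0.9836.

0.9836


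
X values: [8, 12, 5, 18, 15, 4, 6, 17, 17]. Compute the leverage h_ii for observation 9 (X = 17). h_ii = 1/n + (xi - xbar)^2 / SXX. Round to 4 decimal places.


Mean of X: xbar = 11.3333.
SXX = 256.0000.
For X = 17: h = 1/9 + (17 - 11.3333)^2/256.0000 = 0.2365.

0.2365


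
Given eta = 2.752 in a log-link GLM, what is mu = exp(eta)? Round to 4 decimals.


The inverse log link gives:
mu = exp(2.752) = 15.6739.

15.6739


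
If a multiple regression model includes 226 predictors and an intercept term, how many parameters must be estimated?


Each predictor gets one coefficient, plus one intercept.
Total parameters = 226 + 1 = 227.

227


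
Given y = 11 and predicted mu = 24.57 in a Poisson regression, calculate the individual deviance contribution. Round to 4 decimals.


First: ln(11/24.57) = -0.803631.
Then: 11 * -0.803631 = -8.839941.
y - mu = 11 - 24.57 = -13.57.
D = 2(-8.839941 - -13.57) = 9.460118, which rounds to 9.4601.

9.4601


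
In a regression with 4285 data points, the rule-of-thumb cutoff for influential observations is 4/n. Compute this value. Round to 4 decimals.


The threshold is 4/n.
4/4285 = 0.0009.

0.0009


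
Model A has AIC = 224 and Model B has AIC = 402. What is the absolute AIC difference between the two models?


Absolute difference = |224 - 402| = 178.
The model with lower AIC (A) is preferred.

178


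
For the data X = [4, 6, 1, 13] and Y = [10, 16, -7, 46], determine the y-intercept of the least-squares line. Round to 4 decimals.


Compute b1 = 4.3205 from the OLS formula.
With xbar = 6.0000 and ybar = 16.2500, the intercept is:
b0 = 16.2500 - 4.3205 * 6.0000 = -9.6731.

-9.6731


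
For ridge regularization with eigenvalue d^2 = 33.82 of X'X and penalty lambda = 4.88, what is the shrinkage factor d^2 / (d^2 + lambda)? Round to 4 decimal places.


d^2 + lambda = 33.82 + 4.88 = 38.7000.
Shrinkage factor = 33.82/38.7000 = 0.8739.

0.8739


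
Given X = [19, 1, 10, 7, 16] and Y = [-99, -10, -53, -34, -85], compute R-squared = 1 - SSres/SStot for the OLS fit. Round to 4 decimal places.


The fitted line is Y = -2.4561 + -5.0702*X.
SSres = 23.7895, SStot = 5298.8000.
R^2 = 1 - SSres/SStot = 0.9955.

0.9955


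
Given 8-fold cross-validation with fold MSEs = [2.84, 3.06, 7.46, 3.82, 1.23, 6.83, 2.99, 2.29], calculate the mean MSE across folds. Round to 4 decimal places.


Total MSE across folds = 30.5200.
CV-MSE = 30.5200/8 = 3.8150.

3.8150


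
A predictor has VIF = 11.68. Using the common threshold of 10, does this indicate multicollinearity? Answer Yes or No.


Check: VIF = 11.68 vs threshold = 10.
Since 11.68 >= 10, the answer is Yes.

Yes


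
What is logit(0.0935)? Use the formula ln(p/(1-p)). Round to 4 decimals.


1 - p = 0.9065.
p/(1-p) = 0.1031.
logit = ln(0.1031) = -2.2716.

-2.2716


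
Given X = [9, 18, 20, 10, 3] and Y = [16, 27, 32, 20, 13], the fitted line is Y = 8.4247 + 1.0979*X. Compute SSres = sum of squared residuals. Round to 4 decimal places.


Compute predicted values, then residuals = yi - yhat_i.
Residuals: [-2.3058, -1.1869, 1.6173, 0.5963, 1.2816].
SSres = sum(residual^2) = 11.3392.

11.3392


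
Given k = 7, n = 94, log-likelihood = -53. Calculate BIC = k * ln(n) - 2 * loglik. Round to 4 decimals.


k * ln(n) = 7 * ln(94) = 7 * 4.543295 = 31.803065.
-2 * loglik = -2 * (-53) = 106.
BIC = 31.803065 + 106 = 137.803065, which rounds to 137.8031.

137.8031


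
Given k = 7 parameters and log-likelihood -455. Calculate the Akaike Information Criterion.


Compute:
2k = 2*7 = 14.
-2*loglik = -2*(-455) = 910.
AIC = 14 + 910 = 924.

924


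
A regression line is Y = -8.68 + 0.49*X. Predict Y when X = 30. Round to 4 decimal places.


Substitute X = 30 into the equation:
Y = -8.68 + 0.49 * 30 = -8.68 + 14.7000 = 6.0200.

6.0200


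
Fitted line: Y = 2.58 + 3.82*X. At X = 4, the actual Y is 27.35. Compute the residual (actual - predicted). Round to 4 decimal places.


Fitted value at X = 4 is yhat = 2.58 + 3.82*4 = 17.8600.
Residual = 27.35 - 17.8600 = 9.4900.

9.4900


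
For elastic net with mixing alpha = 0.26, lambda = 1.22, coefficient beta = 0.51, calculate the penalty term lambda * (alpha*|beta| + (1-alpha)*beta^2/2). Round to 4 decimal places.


alpha * |beta| = 0.26 * 0.51 = 0.1326.
(1-alpha) * beta^2/2 = 0.74 * 0.2601/2 = 0.0962.
Total = 1.22 * (0.1326 + 0.0962) = 0.2792.

0.2792


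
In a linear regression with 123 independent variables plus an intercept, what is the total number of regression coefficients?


Including the intercept, the model has 123 predictor coefficients + 1 intercept.
Total = 124.

124


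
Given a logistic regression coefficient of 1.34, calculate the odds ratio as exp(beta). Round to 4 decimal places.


exp(1.34) = 3.8190.
So the odds ratio is 3.8190.

3.8190


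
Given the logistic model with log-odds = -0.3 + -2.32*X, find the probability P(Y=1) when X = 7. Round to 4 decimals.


Compute z = -0.3 + (-2.32)(7) = -16.5400.
exp(-z) = 15248626.6313.
P = 1/(1 + 15248626.6313) = 0.0000.

0.0000


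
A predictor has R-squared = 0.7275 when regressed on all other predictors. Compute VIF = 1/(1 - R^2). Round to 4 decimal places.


Using VIF = 1/(1 - R^2_j):
1 - 0.7275 = 0.2725.
VIF = 3.6697.

3.6697


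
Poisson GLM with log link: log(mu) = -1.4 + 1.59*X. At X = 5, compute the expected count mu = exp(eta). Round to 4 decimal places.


Compute eta = -1.4 + 1.59 * 5 = 6.5500.
Apply inverse link: mu = e^6.5500 = 699.2442.

699.2442


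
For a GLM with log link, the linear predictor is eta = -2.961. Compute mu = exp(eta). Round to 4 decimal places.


mu = exp(eta) = exp(-2.961).
= 0.0518.

0.0518


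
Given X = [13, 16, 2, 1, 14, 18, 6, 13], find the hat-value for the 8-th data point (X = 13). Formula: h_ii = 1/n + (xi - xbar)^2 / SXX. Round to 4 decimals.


Mean of X: xbar = 10.3750.
SXX = 293.8750.
For X = 13: h = 1/8 + (13 - 10.3750)^2/293.8750 = 0.1484.

0.1484


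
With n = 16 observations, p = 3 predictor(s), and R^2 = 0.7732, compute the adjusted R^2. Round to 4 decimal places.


Using the formula:
(1 - 0.7732) = 0.2268.
Multiply by 15/12: 0.2268 * 15 = 3.4020, then 3.4020 / 12 = 0.2835.
Adj R^2 = 1 - 0.2835 = 0.7165.

0.7165


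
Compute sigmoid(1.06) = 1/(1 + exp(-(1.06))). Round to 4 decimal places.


First, exp(-1.0600) = 0.3465.
Then sigma(z) = 1/(1 + 0.3465) = 0.7427.

0.7427


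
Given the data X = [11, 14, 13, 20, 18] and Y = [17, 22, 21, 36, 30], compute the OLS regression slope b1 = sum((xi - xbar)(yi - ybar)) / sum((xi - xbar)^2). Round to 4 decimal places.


The sample means are xbar = 15.2000 and ybar = 25.2000.
Compute S_xx = 54.8000 and S_xy = 112.8000.
Slope b1 = S_xy / S_xx = 112.8000 / 54.8000 = 2.0584.

2.0584


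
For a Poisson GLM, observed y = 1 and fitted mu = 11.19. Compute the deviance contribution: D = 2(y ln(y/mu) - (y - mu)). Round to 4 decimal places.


Compute y*ln(y/mu) = 1*ln(1/11.19) = 1*-2.415021 = -2.415021.
y - mu = -10.19.
D = 2*(-2.415021 - (-10.19)) = 15.549958, which rounds to 15.5500.

15.5500


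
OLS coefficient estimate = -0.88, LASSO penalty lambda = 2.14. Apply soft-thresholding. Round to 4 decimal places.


Check: |-0.88| = 0.88 vs lambda = 2.14.
Since |beta| <= lambda, the coefficient is set to 0.
Soft-thresholded coefficient = 0.0000.

0.0000


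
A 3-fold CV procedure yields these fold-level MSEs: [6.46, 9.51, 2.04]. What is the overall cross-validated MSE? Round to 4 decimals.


Sum of fold MSEs = 18.0100.
Average = 18.0100 / 3 = 6.0033.

6.0033


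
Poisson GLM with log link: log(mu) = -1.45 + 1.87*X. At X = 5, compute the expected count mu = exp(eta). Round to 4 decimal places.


Linear predictor: eta = -1.45 + (1.87)(5) = 7.9000.
Expected count: mu = exp(7.9000) = 2697.2823.

2697.2823


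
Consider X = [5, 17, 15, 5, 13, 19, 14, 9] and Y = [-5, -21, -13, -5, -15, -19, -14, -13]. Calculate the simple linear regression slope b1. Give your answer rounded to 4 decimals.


The sample means are xbar = 12.1250 and ybar = -13.1250.
Compute S_xx = 194.8750 and S_xy = -197.8750.
Slope b1 = S_xy / S_xx = -197.8750 / 194.8750 = -1.0154.

-1.0154


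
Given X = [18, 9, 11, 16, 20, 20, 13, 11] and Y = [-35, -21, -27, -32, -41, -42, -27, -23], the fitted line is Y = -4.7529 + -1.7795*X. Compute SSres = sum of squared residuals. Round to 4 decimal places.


For each point, residual = actual - predicted.
Residuals: [1.7839, -0.2316, -2.6726, 1.2249, -0.6571, -1.6571, 0.8864, 1.3274].
Sum of squared residuals = 17.6046.

17.6046


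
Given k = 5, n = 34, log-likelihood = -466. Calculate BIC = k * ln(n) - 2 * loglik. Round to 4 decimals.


ln(34) = 3.526361.
k * ln(n) = 5 * 3.526361 = 17.631805.
-2L = 932.
BIC = 17.631805 + 932 = 949.631805, which rounds to 949.6318.

949.6318


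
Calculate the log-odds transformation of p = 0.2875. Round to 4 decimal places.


1 - p = 0.7125.
p/(1-p) = 0.4035.
logit = ln(0.4035) = -0.9076.

-0.9076


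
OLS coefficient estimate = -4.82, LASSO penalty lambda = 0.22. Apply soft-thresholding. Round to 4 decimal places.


Absolute value: |-4.82| = 4.82.
Compare to lambda = 0.22.
Since |beta| > lambda, coefficient = sign(beta)*(|beta| - lambda) = -4.6000.

-4.6000


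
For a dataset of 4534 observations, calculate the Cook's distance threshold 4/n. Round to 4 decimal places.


Using the rule of thumb:
Threshold = 4 / 4534 = 0.0009.

0.0009


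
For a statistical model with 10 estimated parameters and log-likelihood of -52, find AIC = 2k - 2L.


AIC = 2k - 2*loglik = 2(10) - 2(-52).
= 20 + 104 = 124.

124


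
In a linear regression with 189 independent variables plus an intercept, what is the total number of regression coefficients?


Each predictor gets one coefficient, plus one intercept.
Total parameters = 189 + 1 = 190.

190


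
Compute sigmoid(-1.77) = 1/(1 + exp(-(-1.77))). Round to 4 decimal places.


Compute exp(1.7700) = 5.8709.
Sigmoid = 1 / (1 + 5.8709) = 1 / 6.8709 = 0.1455.

0.1455


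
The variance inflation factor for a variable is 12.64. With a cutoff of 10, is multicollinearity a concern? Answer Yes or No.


The threshold is 10.
VIF = 12.64 is >= 10.
Multicollinearity indication: Yes.

Yes


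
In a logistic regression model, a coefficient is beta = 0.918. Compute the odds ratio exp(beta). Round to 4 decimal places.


Odds ratio = exp(beta) = exp(0.918).
= 2.5043.

2.5043


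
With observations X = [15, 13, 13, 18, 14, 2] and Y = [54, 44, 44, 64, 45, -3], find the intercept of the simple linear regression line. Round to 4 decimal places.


Compute b1 = 4.2140 from the OLS formula.
With xbar = 12.5000 and ybar = 41.3333, the intercept is:
b0 = 41.3333 - 4.2140 * 12.5000 = -11.3423.

-11.3423


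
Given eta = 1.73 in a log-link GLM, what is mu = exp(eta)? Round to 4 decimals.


Apply the inverse link:
mu = e^1.73 = 5.6407.

5.6407


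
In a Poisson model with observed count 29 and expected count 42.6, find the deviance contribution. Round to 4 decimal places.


First: ln(29/42.6) = -0.384558.
Then: 29 * -0.384558 = -11.152182.
y - mu = 29 - 42.6 = -13.6.
D = 2(-11.152182 - -13.6) = 4.895636, which rounds to 4.8956.

4.8956


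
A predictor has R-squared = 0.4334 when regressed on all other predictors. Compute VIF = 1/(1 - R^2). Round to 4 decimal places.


Denominator: 1 - 0.4334 = 0.5666.
VIF = 1 / 0.5666 = 1.7649.

1.7649


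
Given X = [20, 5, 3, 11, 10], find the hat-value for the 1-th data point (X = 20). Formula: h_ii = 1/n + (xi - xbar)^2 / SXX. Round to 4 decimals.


Mean of X: xbar = 9.8000.
SXX = 174.8000.
For X = 20: h = 1/5 + (20 - 9.8000)^2/174.8000 = 0.7952.

0.7952


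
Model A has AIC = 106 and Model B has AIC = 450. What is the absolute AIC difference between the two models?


|AIC_A - AIC_B| = |106 - 450| = 344.
Model A is preferred (lower AIC).

344


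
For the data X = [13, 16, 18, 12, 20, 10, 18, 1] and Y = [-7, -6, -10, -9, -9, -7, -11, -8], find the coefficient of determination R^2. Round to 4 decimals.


The fitted line is Y = -6.9990 + -0.1019*X.
SSres = 17.1740, SStot = 19.8750.
R^2 = 1 - SSres/SStot = 0.1359.

0.1359


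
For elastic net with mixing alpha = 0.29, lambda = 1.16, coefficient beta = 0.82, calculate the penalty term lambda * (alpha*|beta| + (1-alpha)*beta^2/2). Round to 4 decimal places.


L1 component = 0.29 * |0.82| = 0.2378.
L2 component = 0.71 * 0.82^2 / 2 = 0.2387.
Penalty = 1.16 * (0.2378 + 0.2387) = 1.16 * 0.4765 = 0.5527.

0.5527


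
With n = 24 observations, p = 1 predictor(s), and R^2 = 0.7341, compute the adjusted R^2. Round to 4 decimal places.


Adjusted R^2 = 1 - (1 - R^2) * (n-1)/(n-p-1).
(1 - R^2) = 0.2659.
(n-1)/(n-p-1) = 23/22.
(1 - R^2) * (n-1) = 0.2659 * 23 = 6.1157.
Divide by (n-p-1): 6.1157 / 22 = 0.2780.
Adj R^2 = 1 - 0.2780 = 0.7220.

0.7220


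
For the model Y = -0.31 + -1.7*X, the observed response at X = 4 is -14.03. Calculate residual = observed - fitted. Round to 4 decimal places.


Predicted = -0.31 + -1.7 * 4 = -7.1100.
Residual = -14.03 - -7.1100 = -6.9200.

-6.9200


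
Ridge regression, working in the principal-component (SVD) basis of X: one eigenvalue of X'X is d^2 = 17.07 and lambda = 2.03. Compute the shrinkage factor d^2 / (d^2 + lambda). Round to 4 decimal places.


Compute the denominator: 17.07 + 2.03 = 19.1000.
Shrinkage factor = 17.07 / 19.1000 = 0.8937.

0.8937


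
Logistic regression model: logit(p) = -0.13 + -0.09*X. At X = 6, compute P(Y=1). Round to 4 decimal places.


z = -0.13 + -0.09 * 6 = -0.6700.
Sigmoid: P = 1 / (1 + exp(0.6700)) = 0.3385.

0.3385


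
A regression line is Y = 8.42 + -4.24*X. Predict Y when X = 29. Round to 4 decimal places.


Plug X = 29 into Y = 8.42 + -4.24*X:
Y = 8.42 + -122.9600 = -114.5400.

-114.5400


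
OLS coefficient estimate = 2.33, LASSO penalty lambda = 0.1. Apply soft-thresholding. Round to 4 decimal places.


|beta_OLS| = 2.33.
lambda = 0.1.
Since |beta| > lambda, coefficient = sign(beta)*(|beta| - lambda) = 2.2300.
Result = 2.2300.

2.2300


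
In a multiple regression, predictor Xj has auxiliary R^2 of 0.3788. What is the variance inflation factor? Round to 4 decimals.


Using VIF = 1/(1 - R^2_j):
1 - 0.3788 = 0.6212.
VIF = 1.6098.

1.6098


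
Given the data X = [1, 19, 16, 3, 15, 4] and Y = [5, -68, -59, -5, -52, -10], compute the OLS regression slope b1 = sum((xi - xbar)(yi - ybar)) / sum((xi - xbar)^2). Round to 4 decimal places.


The sample means are xbar = 9.6667 and ybar = -31.5000.
Compute S_xx = 307.3333 and S_xy = -1239.0000.
Slope b1 = S_xy / S_xx = -1239.0000 / 307.3333 = -4.0315.

-4.0315


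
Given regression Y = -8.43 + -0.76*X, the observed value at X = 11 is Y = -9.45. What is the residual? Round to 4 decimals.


Compute yhat = -8.43 + (-0.76)(11) = -16.7900.
Residual = actual - predicted = -9.45 - -16.7900 = 7.3400.

7.3400


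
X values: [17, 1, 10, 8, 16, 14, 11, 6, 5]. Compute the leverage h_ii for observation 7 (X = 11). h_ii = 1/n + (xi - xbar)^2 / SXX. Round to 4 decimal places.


Compute xbar = 9.7778 with n = 9 observations.
SXX = 227.5556.
Leverage = 1/9 + (11 - 9.7778)^2/227.5556 = 0.1177.

0.1177


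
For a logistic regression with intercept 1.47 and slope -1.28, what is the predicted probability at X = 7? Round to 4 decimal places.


Compute z = 1.47 + (-1.28)(7) = -7.4900.
exp(-z) = 1790.0521.
P = 1/(1 + 1790.0521) = 0.0006.

0.0006


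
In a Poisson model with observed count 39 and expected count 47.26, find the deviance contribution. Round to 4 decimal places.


First: ln(39/47.26) = -0.192103.
Then: 39 * -0.192103 = -7.492017.
y - mu = 39 - 47.26 = -8.26.
D = 2(-7.492017 - -8.26) = 1.535966, which rounds to 1.5360.

1.5360


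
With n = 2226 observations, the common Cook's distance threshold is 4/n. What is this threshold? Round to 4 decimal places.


Using the rule of thumb:
Threshold = 4 / 2226 = 0.0018.

0.0018


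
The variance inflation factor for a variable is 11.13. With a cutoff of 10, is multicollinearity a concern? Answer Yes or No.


Compare VIF = 11.13 to the threshold of 10.
11.13 >= 10, so the answer is Yes.

Yes


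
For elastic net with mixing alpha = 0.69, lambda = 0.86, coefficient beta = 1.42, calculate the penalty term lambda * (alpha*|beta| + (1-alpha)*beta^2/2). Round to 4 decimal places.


alpha * |beta| = 0.69 * 1.42 = 0.9798.
(1-alpha) * beta^2/2 = 0.31 * 2.0164/2 = 0.3125.
Total = 0.86 * (0.9798 + 0.3125) = 1.1114.

1.1114


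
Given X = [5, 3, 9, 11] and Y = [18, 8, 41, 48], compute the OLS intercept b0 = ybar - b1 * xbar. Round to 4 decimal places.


The slope is b1 = 5.1500.
Sample means are xbar = 7.0000 and ybar = 28.7500.
Intercept: b0 = 28.7500 - (5.1500)(7.0000) = -7.3000.

-7.3000


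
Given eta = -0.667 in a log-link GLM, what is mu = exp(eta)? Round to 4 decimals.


Apply the inverse link:
mu = e^-0.667 = 0.5132.

0.5132


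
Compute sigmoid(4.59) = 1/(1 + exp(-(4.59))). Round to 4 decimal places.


exp(-4.5900) = 0.0102.
1 + exp(-z) = 1.0102.
sigmoid = 1/1.0102 = 0.9899.

0.9899


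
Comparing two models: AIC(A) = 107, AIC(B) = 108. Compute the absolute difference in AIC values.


|AIC_A - AIC_B| = |107 - 108| = 1.
Model A is preferred (lower AIC).

1


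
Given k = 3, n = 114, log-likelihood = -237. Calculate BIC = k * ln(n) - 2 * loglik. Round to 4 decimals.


ln(114) = 4.736198.
k * ln(n) = 3 * 4.736198 = 14.208594.
-2L = 474.
BIC = 14.208594 + 474 = 488.208594, which rounds to 488.2086.

488.2086


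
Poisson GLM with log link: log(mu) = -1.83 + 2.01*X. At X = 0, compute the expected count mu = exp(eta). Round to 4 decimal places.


Compute eta = -1.83 + 2.01 * 0 = -1.8300.
Apply inverse link: mu = e^-1.8300 = 0.1604.

0.1604


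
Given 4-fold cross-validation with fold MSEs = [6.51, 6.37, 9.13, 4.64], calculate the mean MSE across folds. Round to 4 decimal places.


Add all fold MSEs: 26.6500.
Divide by k = 4: 26.6500/4 = 6.6625.

6.6625


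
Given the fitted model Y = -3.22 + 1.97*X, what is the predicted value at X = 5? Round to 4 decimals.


Substitute X = 5 into the equation:
Y = -3.22 + 1.97 * 5 = -3.22 + 9.8500 = 6.6300.

6.6300


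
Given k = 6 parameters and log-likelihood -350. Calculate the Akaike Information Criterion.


AIC = 2k - 2*loglik = 2(6) - 2(-350).
= 12 + 700 = 712.

712


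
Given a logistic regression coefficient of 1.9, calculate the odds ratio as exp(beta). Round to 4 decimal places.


The odds ratio is computed as:
OR = e^(1.9) = 6.6859.

6.6859


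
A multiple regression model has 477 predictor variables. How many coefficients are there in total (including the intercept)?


Total coefficients = number of predictors + 1 (for the intercept).
= 477 + 1 = 478.

478


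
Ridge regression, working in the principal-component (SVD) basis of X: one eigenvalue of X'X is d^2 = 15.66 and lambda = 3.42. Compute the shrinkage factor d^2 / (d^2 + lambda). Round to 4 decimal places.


Compute the denominator: 15.66 + 3.42 = 19.0800.
Shrinkage factor = 15.66 / 19.0800 = 0.8208.

0.8208


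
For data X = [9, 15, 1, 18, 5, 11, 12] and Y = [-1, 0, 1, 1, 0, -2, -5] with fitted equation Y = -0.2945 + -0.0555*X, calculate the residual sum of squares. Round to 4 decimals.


Compute predicted values, then residuals = yi - yhat_i.
Residuals: [-0.2060, 1.1270, 1.3500, 2.2935, 0.5720, -1.0950, -4.0395].
SSres = sum(residual^2) = 26.2390.

26.2390


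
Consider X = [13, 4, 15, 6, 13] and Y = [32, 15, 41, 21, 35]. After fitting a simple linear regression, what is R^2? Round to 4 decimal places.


Fit the OLS line: b0 = 6.9367, b1 = 2.1435.
SSres = 13.2489.
SStot = 448.8000.
R^2 = 1 - 13.2489/448.8000 = 0.9705.

0.9705


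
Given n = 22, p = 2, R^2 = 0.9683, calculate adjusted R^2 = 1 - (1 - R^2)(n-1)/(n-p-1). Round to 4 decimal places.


Plug in: Adj R^2 = 1 - (1 - 0.9683) * 21/19.
= 1 - 0.0317 * 21/19
= 1 - 0.6657 / 19
= 1 - 0.0350 = 0.9650.

0.9650


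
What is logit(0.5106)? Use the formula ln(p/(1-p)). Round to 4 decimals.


The odds are p/(1-p) = 0.5106 / 0.4894 = 1.0433.
logit(p) = ln(1.0433) = 0.0424.

0.0424


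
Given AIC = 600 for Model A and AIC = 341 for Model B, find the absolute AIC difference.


Absolute difference = |600 - 341| = 259.
The model with lower AIC (B) is preferred.

259


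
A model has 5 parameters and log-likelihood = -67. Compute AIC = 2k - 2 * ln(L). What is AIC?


AIC = 2*5 - 2*(-67).
= 10 + 134 = 144.

144


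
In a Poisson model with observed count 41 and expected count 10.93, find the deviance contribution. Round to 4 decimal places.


Compute y*ln(y/mu) = 41*ln(41/10.93) = 41*1.322061 = 54.204501.
y - mu = 30.07.
D = 2*(54.204501 - (30.07)) = 48.269002, which rounds to 48.2690.

48.2690


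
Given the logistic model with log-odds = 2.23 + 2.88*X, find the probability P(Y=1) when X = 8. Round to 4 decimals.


Linear predictor: z = 2.23 + 2.88 * 8 = 25.2700.
P = 1/(1 + exp(-25.2700)) = 1/(1 + 0.0000) = 1.0000.

1.0000


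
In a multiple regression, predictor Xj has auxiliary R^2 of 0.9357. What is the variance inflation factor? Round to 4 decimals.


VIF = 1 / (1 - 0.9357).
= 1 / 0.0643 = 15.5521.

15.5521


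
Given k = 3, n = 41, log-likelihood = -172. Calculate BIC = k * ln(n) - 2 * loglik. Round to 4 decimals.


Compute k*ln(n) = 3*ln(41) = 3*3.713572 = 11.140716.
Then -2*loglik = 344.
BIC = 11.140716 + 344 = 355.140716, which rounds to 355.1407.

355.1407


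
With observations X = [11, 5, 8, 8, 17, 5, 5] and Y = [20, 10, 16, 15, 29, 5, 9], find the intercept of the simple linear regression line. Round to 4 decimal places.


First find the slope: b1 = 1.7667.
Means: xbar = 8.4286, ybar = 14.8571.
b0 = ybar - b1 * xbar = 14.8571 - 1.7667 * 8.4286 = -0.0333.

-0.0333


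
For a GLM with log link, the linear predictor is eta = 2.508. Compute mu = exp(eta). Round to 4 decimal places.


The inverse log link gives:
mu = exp(2.508) = 12.2803.

12.2803


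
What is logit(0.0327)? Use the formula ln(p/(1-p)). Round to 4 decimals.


The odds are p/(1-p) = 0.0327 / 0.9673 = 0.0338.
logit(p) = ln(0.0338) = -3.3871.

-3.3871


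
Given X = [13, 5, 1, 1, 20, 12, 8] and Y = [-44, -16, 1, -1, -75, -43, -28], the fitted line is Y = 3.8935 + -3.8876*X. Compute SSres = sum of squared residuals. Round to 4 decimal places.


For each point, residual = actual - predicted.
Residuals: [2.6453, -0.4555, 0.9941, -1.0059, -1.1415, -0.2423, -0.7927].
Sum of squared residuals = 11.1953.

11.1953


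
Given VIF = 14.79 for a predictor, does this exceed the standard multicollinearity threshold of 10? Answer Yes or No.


Check: VIF = 14.79 vs threshold = 10.
Since 14.79 >= 10, the answer is Yes.

Yes


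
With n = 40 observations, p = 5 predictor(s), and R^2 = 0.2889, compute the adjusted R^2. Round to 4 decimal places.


Using the formula:
(1 - 0.2889) = 0.7111.
Multiply by 39/34: 0.7111 * 39 = 27.7329, then 27.7329 / 34 = 0.8157.
Adj R^2 = 1 - 0.8157 = 0.1843.

0.1843


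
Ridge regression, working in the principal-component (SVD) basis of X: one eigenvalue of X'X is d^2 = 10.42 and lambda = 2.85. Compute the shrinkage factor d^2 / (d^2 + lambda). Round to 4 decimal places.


Denominator = d^2 + lambda = 10.42 + 2.85 = 13.2700.
Shrinkage = 10.42 / 13.2700 = 0.7852.

0.7852


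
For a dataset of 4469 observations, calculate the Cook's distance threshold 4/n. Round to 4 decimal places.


Using the rule of thumb:
Threshold = 4 / 4469 = 0.0009.

0.0009


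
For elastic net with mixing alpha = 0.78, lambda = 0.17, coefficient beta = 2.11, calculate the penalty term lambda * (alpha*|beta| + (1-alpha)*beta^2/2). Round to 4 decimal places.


Compute:
L1 = 0.78 * 2.11 = 1.6458.
L2 = 0.22 * 2.11^2 / 2 = 0.4897.
Penalty = 0.17 * (1.6458 + 0.4897) = 0.3630.

0.3630


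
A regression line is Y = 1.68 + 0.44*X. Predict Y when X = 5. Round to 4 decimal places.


Substitute X = 5 into the equation:
Y = 1.68 + 0.44 * 5 = 1.68 + 2.2000 = 3.8800.

3.8800


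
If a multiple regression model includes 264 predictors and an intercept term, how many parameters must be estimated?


Including the intercept, the model has 264 predictor coefficients + 1 intercept.
Total = 265.

265


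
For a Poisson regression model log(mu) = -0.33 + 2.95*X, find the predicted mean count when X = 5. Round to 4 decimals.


Linear predictor: eta = -0.33 + (2.95)(5) = 14.4200.
Expected count: mu = exp(14.4200) = 1830317.4871.

1830317.4871


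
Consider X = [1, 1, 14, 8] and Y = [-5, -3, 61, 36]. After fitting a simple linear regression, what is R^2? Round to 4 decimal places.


After computing the OLS fit (b0=-8.2585, b1=5.0847):
SSres = 19.9025, SStot = 3070.7500.
R^2 = 1 - 19.9025/3070.7500 = 0.9935.

0.9935


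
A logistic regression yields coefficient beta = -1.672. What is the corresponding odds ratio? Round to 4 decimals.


Odds ratio = exp(beta) = exp(-1.672).
= 0.1879.

0.1879


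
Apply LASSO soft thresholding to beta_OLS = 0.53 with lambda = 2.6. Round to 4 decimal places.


|beta_OLS| = 0.53.
lambda = 2.6.
Since |beta| <= lambda, the coefficient is set to 0.
Result = 0.0000.

0.0000


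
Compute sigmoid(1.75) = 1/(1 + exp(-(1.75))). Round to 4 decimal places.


First, exp(-1.7500) = 0.1738.
Then sigma(z) = 1/(1 + 0.1738) = 0.8520.

0.8520


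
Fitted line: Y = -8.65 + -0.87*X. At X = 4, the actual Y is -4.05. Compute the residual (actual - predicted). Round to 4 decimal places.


Fitted value at X = 4 is yhat = -8.65 + -0.87*4 = -12.1300.
Residual = -4.05 - -12.1300 = 8.0800.

8.0800


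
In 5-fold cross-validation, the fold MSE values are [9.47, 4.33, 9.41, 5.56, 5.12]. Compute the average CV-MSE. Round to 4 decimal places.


Total MSE across folds = 33.8900.
CV-MSE = 33.8900/5 = 6.7780.

6.7780


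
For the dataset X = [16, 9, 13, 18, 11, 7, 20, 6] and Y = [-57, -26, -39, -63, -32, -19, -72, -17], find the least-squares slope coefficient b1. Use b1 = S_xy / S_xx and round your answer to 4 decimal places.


The sample means are xbar = 12.5000 and ybar = -40.6250.
Compute S_xx = 186.0000 and S_xy = -751.5000.
Slope b1 = S_xy / S_xx = -751.5000 / 186.0000 = -4.0403.

-4.0403
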